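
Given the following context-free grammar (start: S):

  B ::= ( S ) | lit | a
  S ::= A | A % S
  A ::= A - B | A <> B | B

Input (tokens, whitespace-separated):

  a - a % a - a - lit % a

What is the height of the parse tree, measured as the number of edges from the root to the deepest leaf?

6

[S [A [A [B a]] - [B a]] % [S [A [A [A [B a]] - [B a]] - [B lit]] % [S [A [B a]]]]]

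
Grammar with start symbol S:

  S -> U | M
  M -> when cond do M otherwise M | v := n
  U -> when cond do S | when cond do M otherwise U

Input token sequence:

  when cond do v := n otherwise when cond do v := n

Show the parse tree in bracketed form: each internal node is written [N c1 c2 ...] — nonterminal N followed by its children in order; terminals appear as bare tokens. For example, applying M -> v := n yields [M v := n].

S
U
when cond do M otherwise U
when cond do v := n otherwise U
when cond do v := n otherwise when cond do S
when cond do v := n otherwise when cond do M
when cond do v := n otherwise when cond do v := n

[S [U when cond do [M v := n] otherwise [U when cond do [S [M v := n]]]]]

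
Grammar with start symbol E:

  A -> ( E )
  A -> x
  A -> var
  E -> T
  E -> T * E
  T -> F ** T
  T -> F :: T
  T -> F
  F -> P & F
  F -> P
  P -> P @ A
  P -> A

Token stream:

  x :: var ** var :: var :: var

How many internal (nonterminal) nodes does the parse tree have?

21

[E [T [F [P [A x]]] :: [T [F [P [A var]]] ** [T [F [P [A var]]] :: [T [F [P [A var]]] :: [T [F [P [A var]]]]]]]]]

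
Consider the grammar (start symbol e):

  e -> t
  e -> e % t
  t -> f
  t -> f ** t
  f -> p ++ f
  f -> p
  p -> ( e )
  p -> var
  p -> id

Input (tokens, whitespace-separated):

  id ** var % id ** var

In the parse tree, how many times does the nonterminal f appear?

[e [e [t [f [p id]] ** [t [f [p var]]]]] % [t [f [p id]] ** [t [f [p var]]]]]

4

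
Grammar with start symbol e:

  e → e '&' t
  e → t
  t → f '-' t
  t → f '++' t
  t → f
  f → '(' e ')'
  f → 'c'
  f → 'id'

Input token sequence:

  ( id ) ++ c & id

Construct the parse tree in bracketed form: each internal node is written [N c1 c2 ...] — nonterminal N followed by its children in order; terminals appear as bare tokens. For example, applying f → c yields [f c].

[e [e [t [f ( [e [t [f id]]] )] ++ [t [f c]]]] & [t [f id]]]

e
e & t
t & t
f ++ t & t
( e ) ++ t & t
( t ) ++ t & t
( f ) ++ t & t
( id ) ++ t & t
( id ) ++ f & t
( id ) ++ c & t
( id ) ++ c & f
( id ) ++ c & id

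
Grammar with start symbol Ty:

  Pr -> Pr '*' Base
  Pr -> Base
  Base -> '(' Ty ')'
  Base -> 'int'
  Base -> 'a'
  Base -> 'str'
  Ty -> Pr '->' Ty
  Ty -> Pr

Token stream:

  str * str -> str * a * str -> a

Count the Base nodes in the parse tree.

[Ty [Pr [Pr [Base str]] * [Base str]] -> [Ty [Pr [Pr [Pr [Base str]] * [Base a]] * [Base str]] -> [Ty [Pr [Base a]]]]]

6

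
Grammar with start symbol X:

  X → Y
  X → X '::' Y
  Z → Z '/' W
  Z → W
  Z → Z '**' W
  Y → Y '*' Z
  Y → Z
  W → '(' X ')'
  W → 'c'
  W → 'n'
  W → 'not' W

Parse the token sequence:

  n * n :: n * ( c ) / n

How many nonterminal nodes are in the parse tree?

20

[X [X [Y [Y [Z [W n]]] * [Z [W n]]]] :: [Y [Y [Z [W n]]] * [Z [Z [W ( [X [Y [Z [W c]]]] )]] / [W n]]]]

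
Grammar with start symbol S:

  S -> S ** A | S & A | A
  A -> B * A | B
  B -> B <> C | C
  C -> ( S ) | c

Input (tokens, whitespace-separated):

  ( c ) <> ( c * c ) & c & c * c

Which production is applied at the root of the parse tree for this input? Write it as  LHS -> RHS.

S -> S & A

[S [S [S [A [B [B [C ( [S [A [B [C c]]]] )]] <> [C ( [S [A [B [C c]] * [A [B [C c]]]]] )]]]] & [A [B [C c]]]] & [A [B [C c]] * [A [B [C c]]]]]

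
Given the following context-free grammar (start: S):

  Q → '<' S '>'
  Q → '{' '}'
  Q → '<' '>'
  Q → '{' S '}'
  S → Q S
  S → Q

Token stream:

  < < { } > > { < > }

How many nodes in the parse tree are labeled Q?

[S [Q < [S [Q < [S [Q { }]] >]] >] [S [Q { [S [Q < >]] }]]]

5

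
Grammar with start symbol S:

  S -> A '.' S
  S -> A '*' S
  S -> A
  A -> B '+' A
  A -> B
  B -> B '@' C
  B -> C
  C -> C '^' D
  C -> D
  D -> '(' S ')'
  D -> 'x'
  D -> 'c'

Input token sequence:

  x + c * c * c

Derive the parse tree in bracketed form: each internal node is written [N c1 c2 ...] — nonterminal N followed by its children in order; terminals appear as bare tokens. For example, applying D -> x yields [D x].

S
A * S
B + A * S
C + A * S
D + A * S
x + A * S
x + B * S
x + C * S
x + D * S
x + c * S
x + c * A * S
x + c * B * S
x + c * C * S
x + c * D * S
x + c * c * S
x + c * c * A
x + c * c * B
x + c * c * C
x + c * c * D
x + c * c * c

[S [A [B [C [D x]]] + [A [B [C [D c]]]]] * [S [A [B [C [D c]]]] * [S [A [B [C [D c]]]]]]]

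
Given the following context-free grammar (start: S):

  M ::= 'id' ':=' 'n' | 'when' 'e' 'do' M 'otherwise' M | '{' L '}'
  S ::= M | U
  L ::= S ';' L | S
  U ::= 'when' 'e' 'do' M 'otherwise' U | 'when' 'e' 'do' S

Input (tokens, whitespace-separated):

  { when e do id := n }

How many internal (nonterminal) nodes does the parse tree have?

7

[S [M { [L [S [U when e do [S [M id := n]]]]] }]]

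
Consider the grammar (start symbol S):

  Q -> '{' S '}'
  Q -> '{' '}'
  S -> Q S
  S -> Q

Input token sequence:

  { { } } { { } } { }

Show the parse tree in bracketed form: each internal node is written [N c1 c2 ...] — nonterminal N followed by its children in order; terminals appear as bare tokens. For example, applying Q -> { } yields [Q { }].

S
Q S
{ S } S
{ Q } S
{ { } } S
{ { } } Q S
{ { } } { S } S
{ { } } { Q } S
{ { } } { { } } S
{ { } } { { } } Q
{ { } } { { } } { }

[S [Q { [S [Q { }]] }] [S [Q { [S [Q { }]] }] [S [Q { }]]]]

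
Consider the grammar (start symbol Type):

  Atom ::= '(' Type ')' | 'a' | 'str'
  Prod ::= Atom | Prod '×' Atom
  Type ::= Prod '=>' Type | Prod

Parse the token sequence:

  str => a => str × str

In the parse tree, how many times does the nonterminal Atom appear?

[Type [Prod [Atom str]] => [Type [Prod [Atom a]] => [Type [Prod [Prod [Atom str]] × [Atom str]]]]]

4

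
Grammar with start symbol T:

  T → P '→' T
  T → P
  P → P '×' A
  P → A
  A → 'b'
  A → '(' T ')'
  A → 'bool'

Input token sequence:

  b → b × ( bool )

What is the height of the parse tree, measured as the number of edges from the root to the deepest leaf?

[T [P [A b]] → [T [P [P [A b]] × [A ( [T [P [A bool]]] )]]]]

7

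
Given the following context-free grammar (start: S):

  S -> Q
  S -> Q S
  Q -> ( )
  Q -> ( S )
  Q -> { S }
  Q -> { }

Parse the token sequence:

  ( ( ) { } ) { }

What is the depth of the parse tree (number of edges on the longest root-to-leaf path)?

5

[S [Q ( [S [Q ( )] [S [Q { }]]] )] [S [Q { }]]]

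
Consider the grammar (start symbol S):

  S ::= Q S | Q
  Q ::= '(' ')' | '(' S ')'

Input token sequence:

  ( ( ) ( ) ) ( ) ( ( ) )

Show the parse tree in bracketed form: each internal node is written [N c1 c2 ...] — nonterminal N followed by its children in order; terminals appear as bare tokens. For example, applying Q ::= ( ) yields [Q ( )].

S
Q S
( S ) S
( Q S ) S
( ( ) S ) S
( ( ) Q ) S
( ( ) ( ) ) S
( ( ) ( ) ) Q S
( ( ) ( ) ) ( ) S
( ( ) ( ) ) ( ) Q
( ( ) ( ) ) ( ) ( S )
( ( ) ( ) ) ( ) ( Q )
( ( ) ( ) ) ( ) ( ( ) )

[S [Q ( [S [Q ( )] [S [Q ( )]]] )] [S [Q ( )] [S [Q ( [S [Q ( )]] )]]]]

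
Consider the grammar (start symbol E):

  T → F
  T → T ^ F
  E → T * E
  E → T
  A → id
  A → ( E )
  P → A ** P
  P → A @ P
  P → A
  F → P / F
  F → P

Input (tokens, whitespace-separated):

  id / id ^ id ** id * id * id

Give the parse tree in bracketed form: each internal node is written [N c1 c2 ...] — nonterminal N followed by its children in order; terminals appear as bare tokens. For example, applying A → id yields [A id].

[E [T [T [F [P [A id]] / [F [P [A id]]]]] ^ [F [P [A id] ** [P [A id]]]]] * [E [T [F [P [A id]]]] * [E [T [F [P [A id]]]]]]]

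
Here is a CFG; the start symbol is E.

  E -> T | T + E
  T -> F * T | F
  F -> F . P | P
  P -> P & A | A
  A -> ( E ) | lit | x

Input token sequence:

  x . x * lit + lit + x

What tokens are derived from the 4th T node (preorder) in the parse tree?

x

[E [T [F [F [P [A x]]] . [P [A x]]] * [T [F [P [A lit]]]]] + [E [T [F [P [A lit]]]] + [E [T [F [P [A x]]]]]]]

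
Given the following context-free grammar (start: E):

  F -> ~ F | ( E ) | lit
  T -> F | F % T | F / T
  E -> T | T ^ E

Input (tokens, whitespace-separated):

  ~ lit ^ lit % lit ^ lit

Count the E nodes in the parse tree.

[E [T [F ~ [F lit]]] ^ [E [T [F lit] % [T [F lit]]] ^ [E [T [F lit]]]]]

3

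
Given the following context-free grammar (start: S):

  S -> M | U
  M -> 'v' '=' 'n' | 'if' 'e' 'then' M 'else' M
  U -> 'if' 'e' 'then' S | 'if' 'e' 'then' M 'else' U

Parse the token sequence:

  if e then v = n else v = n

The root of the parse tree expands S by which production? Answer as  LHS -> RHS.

[S [M if e then [M v = n] else [M v = n]]]

S -> M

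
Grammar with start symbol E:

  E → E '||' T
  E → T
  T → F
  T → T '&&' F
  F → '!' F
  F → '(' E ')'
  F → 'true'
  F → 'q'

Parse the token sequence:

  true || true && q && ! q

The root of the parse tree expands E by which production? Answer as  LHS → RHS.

[E [E [T [F true]]] || [T [T [T [F true]] && [F q]] && [F ! [F q]]]]

E → E '||' T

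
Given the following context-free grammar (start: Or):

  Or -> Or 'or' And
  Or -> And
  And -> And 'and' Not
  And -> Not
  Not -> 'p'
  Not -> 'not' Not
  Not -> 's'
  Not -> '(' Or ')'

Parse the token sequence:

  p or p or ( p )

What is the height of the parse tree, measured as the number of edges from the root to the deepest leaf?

6

[Or [Or [Or [And [Not p]]] or [And [Not p]]] or [And [Not ( [Or [And [Not p]]] )]]]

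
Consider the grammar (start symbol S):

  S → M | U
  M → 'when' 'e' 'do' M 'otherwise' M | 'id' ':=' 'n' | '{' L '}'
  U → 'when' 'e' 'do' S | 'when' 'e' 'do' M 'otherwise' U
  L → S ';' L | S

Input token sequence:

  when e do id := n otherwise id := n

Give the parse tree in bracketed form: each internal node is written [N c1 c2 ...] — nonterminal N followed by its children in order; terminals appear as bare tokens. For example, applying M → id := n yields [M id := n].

S
M
when e do M otherwise M
when e do id := n otherwise M
when e do id := n otherwise id := n

[S [M when e do [M id := n] otherwise [M id := n]]]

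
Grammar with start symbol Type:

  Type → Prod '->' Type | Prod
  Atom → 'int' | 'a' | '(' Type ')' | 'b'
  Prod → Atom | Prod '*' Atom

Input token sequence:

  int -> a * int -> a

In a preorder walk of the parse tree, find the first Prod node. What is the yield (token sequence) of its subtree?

[Type [Prod [Atom int]] -> [Type [Prod [Prod [Atom a]] * [Atom int]] -> [Type [Prod [Atom a]]]]]

int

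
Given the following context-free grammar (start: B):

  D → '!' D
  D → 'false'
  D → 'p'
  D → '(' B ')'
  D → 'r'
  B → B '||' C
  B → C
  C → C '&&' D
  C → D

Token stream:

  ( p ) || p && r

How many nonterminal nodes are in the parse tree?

11

[B [B [C [D ( [B [C [D p]]] )]]] || [C [C [D p]] && [D r]]]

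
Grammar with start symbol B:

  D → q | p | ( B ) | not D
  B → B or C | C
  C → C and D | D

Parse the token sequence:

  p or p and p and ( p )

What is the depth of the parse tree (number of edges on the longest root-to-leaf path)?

[B [B [C [D p]]] or [C [C [C [D p]] and [D p]] and [D ( [B [C [D p]]] )]]]

6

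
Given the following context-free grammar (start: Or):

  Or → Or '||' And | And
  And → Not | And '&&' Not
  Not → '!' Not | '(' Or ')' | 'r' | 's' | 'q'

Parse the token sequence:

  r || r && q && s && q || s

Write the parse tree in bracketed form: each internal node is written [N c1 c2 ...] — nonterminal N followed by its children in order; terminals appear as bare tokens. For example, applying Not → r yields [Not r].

[Or [Or [Or [And [Not r]]] || [And [And [And [And [Not r]] && [Not q]] && [Not s]] && [Not q]]] || [And [Not s]]]

Or
Or || And
Or || And || And
And || And || And
Not || And || And
r || And || And
r || And && Not || And
r || And && Not && Not || And
r || And && Not && Not && Not || And
r || Not && Not && Not && Not || And
r || r && Not && Not && Not || And
r || r && q && Not && Not || And
r || r && q && s && Not || And
r || r && q && s && q || And
r || r && q && s && q || Not
r || r && q && s && q || s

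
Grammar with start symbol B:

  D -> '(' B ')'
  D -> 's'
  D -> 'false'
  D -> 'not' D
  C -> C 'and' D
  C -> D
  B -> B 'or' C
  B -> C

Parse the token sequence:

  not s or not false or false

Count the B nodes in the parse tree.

3

[B [B [B [C [D not [D s]]]] or [C [D not [D false]]]] or [C [D false]]]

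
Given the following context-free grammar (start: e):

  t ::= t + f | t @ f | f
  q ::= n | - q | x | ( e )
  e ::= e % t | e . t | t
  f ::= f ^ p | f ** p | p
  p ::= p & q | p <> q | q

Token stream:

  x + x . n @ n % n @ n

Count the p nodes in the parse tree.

6

[e [e [e [t [t [f [p [q x]]]] + [f [p [q x]]]]] . [t [t [f [p [q n]]]] @ [f [p [q n]]]]] % [t [t [f [p [q n]]]] @ [f [p [q n]]]]]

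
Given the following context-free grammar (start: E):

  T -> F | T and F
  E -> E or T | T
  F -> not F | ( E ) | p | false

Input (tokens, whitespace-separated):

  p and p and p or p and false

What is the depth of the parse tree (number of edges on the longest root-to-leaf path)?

6

[E [E [T [T [T [F p]] and [F p]] and [F p]]] or [T [T [F p]] and [F false]]]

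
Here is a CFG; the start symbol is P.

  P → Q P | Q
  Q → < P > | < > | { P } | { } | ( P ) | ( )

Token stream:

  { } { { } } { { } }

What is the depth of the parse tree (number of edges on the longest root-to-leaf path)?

6

[P [Q { }] [P [Q { [P [Q { }]] }] [P [Q { [P [Q { }]] }]]]]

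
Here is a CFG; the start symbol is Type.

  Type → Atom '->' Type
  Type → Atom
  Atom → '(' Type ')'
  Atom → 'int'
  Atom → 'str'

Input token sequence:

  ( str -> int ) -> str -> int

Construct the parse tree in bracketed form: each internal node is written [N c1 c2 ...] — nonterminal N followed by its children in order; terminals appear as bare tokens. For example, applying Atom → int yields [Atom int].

Type
Atom -> Type
( Type ) -> Type
( Atom -> Type ) -> Type
( str -> Type ) -> Type
( str -> Atom ) -> Type
( str -> int ) -> Type
( str -> int ) -> Atom -> Type
( str -> int ) -> str -> Type
( str -> int ) -> str -> Atom
( str -> int ) -> str -> int

[Type [Atom ( [Type [Atom str] -> [Type [Atom int]]] )] -> [Type [Atom str] -> [Type [Atom int]]]]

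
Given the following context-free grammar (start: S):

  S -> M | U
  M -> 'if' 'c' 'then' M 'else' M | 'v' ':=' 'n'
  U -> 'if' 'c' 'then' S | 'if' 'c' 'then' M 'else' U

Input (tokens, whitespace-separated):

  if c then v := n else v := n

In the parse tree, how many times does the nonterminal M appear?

3

[S [M if c then [M v := n] else [M v := n]]]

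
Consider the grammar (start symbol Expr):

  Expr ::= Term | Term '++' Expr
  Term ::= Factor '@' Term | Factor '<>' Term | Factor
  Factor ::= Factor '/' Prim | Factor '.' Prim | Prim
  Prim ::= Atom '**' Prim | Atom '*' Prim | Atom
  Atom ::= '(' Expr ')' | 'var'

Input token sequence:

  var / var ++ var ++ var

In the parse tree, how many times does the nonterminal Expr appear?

[Expr [Term [Factor [Factor [Prim [Atom var]]] / [Prim [Atom var]]]] ++ [Expr [Term [Factor [Prim [Atom var]]]] ++ [Expr [Term [Factor [Prim [Atom var]]]]]]]

3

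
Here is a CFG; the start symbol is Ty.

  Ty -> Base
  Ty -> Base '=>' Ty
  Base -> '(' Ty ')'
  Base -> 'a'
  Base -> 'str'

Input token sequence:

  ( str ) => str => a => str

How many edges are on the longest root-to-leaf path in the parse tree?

[Ty [Base ( [Ty [Base str]] )] => [Ty [Base str] => [Ty [Base a] => [Ty [Base str]]]]]

5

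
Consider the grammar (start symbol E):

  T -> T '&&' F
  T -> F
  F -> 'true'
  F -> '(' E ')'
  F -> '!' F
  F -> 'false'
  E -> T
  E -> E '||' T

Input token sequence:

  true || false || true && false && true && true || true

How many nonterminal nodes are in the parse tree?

18

[E [E [E [E [T [F true]]] || [T [F false]]] || [T [T [T [T [F true]] && [F false]] && [F true]] && [F true]]] || [T [F true]]]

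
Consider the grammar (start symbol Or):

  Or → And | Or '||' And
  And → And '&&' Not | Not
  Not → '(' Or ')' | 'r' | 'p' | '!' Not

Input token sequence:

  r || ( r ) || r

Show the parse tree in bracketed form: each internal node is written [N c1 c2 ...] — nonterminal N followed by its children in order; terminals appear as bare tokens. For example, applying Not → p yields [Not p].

[Or [Or [Or [And [Not r]]] || [And [Not ( [Or [And [Not r]]] )]]] || [And [Not r]]]

Or
Or || And
Or || And || And
And || And || And
Not || And || And
r || And || And
r || Not || And
r || ( Or ) || And
r || ( And ) || And
r || ( Not ) || And
r || ( r ) || And
r || ( r ) || Not
r || ( r ) || r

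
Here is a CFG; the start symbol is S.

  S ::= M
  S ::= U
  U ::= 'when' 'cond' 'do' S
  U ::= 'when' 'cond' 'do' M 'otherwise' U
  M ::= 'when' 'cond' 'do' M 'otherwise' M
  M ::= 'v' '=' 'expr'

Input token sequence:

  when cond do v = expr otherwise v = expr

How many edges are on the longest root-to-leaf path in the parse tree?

[S [M when cond do [M v = expr] otherwise [M v = expr]]]

3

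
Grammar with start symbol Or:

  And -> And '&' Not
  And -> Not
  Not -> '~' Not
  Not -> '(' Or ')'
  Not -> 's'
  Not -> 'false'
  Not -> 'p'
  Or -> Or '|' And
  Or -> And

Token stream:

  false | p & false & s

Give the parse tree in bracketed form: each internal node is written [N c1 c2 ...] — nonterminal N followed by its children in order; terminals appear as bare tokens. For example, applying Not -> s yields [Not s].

Or
Or | And
And | And
Not | And
false | And
false | And & Not
false | And & Not & Not
false | Not & Not & Not
false | p & Not & Not
false | p & false & Not
false | p & false & s

[Or [Or [And [Not false]]] | [And [And [And [Not p]] & [Not false]] & [Not s]]]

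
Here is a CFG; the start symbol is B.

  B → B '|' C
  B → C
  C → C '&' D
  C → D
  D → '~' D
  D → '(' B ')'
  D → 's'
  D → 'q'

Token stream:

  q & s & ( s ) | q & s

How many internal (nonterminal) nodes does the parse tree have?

15

[B [B [C [C [C [D q]] & [D s]] & [D ( [B [C [D s]]] )]]] | [C [C [D q]] & [D s]]]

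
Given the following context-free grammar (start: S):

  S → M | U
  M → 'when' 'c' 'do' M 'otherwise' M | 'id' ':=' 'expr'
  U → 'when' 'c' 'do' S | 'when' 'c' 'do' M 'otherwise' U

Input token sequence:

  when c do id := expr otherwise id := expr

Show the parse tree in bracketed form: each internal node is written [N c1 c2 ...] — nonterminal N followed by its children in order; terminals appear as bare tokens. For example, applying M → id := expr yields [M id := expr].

S
M
when c do M otherwise M
when c do id := expr otherwise M
when c do id := expr otherwise id := expr

[S [M when c do [M id := expr] otherwise [M id := expr]]]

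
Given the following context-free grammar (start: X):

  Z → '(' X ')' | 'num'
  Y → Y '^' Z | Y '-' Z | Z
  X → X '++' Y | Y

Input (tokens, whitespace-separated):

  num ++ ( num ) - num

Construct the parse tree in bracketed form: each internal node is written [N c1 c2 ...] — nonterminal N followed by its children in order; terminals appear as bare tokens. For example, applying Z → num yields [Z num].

X
X ++ Y
Y ++ Y
Z ++ Y
num ++ Y
num ++ Y - Z
num ++ Z - Z
num ++ ( X ) - Z
num ++ ( Y ) - Z
num ++ ( Z ) - Z
num ++ ( num ) - Z
num ++ ( num ) - num

[X [X [Y [Z num]]] ++ [Y [Y [Z ( [X [Y [Z num]]] )]] - [Z num]]]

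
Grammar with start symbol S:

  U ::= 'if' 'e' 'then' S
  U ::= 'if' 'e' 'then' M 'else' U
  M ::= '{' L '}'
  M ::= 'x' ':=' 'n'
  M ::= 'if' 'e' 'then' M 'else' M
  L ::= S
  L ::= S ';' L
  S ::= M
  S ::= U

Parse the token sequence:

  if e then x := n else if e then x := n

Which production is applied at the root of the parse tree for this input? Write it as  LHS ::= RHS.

[S [U if e then [M x := n] else [U if e then [S [M x := n]]]]]

S ::= U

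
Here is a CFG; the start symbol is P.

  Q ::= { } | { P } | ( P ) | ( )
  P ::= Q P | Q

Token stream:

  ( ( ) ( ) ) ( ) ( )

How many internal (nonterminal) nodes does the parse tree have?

10

[P [Q ( [P [Q ( )] [P [Q ( )]]] )] [P [Q ( )] [P [Q ( )]]]]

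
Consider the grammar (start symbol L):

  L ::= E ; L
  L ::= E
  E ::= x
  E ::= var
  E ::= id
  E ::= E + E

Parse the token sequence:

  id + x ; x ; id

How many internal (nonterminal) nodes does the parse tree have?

[L [E [E id] + [E x]] ; [L [E x] ; [L [E id]]]]

8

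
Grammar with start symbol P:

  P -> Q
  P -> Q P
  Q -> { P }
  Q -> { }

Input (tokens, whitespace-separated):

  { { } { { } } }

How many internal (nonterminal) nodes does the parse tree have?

[P [Q { [P [Q { }] [P [Q { [P [Q { }]] }]]] }]]

8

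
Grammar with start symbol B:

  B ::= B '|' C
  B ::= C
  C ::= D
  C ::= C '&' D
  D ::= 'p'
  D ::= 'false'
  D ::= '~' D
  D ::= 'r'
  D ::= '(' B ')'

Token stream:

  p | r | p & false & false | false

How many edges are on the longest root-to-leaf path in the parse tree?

[B [B [B [B [C [D p]]] | [C [D r]]] | [C [C [C [D p]] & [D false]] & [D false]]] | [C [D false]]]

6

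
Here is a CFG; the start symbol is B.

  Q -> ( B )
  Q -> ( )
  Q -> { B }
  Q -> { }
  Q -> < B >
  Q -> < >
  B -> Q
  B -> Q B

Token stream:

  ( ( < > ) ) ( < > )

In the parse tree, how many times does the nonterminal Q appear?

5

[B [Q ( [B [Q ( [B [Q < >]] )]] )] [B [Q ( [B [Q < >]] )]]]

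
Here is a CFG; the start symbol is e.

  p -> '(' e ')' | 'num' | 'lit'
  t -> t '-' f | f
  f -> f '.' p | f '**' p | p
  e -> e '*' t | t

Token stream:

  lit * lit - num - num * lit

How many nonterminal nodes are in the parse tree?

18

[e [e [e [t [f [p lit]]]] * [t [t [t [f [p lit]]] - [f [p num]]] - [f [p num]]]] * [t [f [p lit]]]]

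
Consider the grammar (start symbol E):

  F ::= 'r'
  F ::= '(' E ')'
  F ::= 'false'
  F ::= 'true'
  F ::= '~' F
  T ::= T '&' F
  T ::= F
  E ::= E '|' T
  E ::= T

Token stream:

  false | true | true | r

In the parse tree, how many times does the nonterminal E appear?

4

[E [E [E [E [T [F false]]] | [T [F true]]] | [T [F true]]] | [T [F r]]]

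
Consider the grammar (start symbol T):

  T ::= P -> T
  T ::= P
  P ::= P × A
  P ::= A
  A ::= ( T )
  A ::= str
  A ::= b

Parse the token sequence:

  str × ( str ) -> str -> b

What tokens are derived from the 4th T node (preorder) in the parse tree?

b

[T [P [P [A str]] × [A ( [T [P [A str]]] )]] -> [T [P [A str]] -> [T [P [A b]]]]]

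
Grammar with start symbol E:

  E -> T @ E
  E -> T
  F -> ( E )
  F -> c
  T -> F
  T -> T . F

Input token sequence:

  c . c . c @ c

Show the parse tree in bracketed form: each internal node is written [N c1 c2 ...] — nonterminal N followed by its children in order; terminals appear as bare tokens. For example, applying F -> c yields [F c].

[E [T [T [T [F c]] . [F c]] . [F c]] @ [E [T [F c]]]]

E
T @ E
T . F @ E
T . F . F @ E
F . F . F @ E
c . F . F @ E
c . c . F @ E
c . c . c @ E
c . c . c @ T
c . c . c @ F
c . c . c @ c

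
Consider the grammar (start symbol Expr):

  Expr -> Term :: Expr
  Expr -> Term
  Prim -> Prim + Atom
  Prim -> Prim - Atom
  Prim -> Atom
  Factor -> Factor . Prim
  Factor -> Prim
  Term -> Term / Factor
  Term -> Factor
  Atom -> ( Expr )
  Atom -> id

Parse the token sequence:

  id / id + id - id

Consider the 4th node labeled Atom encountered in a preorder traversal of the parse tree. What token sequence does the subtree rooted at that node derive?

[Expr [Term [Term [Factor [Prim [Atom id]]]] / [Factor [Prim [Prim [Prim [Atom id]] + [Atom id]] - [Atom id]]]]]

id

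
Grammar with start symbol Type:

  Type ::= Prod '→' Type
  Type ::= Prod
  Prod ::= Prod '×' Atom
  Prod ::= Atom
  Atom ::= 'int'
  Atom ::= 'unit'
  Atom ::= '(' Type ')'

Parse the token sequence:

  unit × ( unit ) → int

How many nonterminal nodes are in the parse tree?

[Type [Prod [Prod [Atom unit]] × [Atom ( [Type [Prod [Atom unit]]] )]] → [Type [Prod [Atom int]]]]

11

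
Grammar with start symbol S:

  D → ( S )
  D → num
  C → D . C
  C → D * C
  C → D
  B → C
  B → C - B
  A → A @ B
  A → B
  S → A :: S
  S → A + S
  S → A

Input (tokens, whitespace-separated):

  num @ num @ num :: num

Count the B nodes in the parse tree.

4

[S [A [A [A [B [C [D num]]]] @ [B [C [D num]]]] @ [B [C [D num]]]] :: [S [A [B [C [D num]]]]]]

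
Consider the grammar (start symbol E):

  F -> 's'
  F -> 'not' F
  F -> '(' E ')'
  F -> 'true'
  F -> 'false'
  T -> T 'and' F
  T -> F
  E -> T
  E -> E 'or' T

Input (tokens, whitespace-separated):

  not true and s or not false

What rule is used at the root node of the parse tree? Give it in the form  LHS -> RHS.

E -> E 'or' T

[E [E [T [T [F not [F true]]] and [F s]]] or [T [F not [F false]]]]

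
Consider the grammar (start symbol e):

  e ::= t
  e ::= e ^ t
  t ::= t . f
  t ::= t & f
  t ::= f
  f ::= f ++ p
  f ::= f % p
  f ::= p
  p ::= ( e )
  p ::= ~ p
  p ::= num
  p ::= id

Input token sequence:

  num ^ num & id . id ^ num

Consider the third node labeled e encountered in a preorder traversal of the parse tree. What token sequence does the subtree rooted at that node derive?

num

[e [e [e [t [f [p num]]]] ^ [t [t [t [f [p num]]] & [f [p id]]] . [f [p id]]]] ^ [t [f [p num]]]]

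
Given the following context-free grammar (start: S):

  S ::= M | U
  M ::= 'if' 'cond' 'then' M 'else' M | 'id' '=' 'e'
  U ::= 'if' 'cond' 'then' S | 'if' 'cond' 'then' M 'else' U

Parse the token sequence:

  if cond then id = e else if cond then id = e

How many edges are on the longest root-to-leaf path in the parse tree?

5

[S [U if cond then [M id = e] else [U if cond then [S [M id = e]]]]]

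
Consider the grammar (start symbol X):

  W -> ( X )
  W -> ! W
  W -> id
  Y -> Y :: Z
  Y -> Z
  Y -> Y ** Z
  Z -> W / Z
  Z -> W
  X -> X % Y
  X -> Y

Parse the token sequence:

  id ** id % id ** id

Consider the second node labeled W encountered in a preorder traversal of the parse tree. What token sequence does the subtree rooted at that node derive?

id

[X [X [Y [Y [Z [W id]]] ** [Z [W id]]]] % [Y [Y [Z [W id]]] ** [Z [W id]]]]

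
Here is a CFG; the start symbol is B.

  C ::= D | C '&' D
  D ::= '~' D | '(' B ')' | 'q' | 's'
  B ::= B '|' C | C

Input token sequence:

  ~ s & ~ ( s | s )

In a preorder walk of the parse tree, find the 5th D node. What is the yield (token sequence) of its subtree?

[B [C [C [D ~ [D s]]] & [D ~ [D ( [B [B [C [D s]]] | [C [D s]]] )]]]]

s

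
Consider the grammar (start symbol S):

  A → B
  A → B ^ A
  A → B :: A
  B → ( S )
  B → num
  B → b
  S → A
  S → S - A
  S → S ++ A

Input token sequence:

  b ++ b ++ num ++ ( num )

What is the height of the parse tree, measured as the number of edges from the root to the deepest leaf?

6

[S [S [S [S [A [B b]]] ++ [A [B b]]] ++ [A [B num]]] ++ [A [B ( [S [A [B num]]] )]]]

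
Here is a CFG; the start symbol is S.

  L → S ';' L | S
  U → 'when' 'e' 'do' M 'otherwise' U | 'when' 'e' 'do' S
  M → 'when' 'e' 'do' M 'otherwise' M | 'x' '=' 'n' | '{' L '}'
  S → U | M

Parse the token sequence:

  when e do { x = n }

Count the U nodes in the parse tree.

1

[S [U when e do [S [M { [L [S [M x = n]]] }]]]]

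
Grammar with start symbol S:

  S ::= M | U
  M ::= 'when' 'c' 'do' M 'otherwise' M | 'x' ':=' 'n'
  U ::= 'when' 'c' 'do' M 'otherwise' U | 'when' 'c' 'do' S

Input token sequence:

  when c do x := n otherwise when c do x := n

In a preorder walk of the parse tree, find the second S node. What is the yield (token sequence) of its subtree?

[S [U when c do [M x := n] otherwise [U when c do [S [M x := n]]]]]

x := n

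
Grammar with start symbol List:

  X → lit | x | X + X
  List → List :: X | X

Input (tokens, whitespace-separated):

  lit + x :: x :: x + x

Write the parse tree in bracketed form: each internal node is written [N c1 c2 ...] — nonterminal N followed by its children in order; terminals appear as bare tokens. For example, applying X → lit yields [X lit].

[List [List [List [X [X lit] + [X x]]] :: [X x]] :: [X [X x] + [X x]]]

List
List :: X
List :: X :: X
X :: X :: X
X + X :: X :: X
lit + X :: X :: X
lit + x :: X :: X
lit + x :: x :: X
lit + x :: x :: X + X
lit + x :: x :: x + X
lit + x :: x :: x + x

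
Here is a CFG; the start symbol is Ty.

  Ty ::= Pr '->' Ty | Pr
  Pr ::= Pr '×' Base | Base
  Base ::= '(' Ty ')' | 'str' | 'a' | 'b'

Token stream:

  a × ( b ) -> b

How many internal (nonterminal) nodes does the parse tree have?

[Ty [Pr [Pr [Base a]] × [Base ( [Ty [Pr [Base b]]] )]] -> [Ty [Pr [Base b]]]]

11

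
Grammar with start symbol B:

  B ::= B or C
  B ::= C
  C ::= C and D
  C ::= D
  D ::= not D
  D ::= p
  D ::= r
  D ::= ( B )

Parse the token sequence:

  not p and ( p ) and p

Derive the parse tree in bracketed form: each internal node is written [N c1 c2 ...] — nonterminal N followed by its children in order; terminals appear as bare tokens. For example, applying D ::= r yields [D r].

B
C
C and D
C and D and D
D and D and D
not D and D and D
not p and D and D
not p and ( B ) and D
not p and ( C ) and D
not p and ( D ) and D
not p and ( p ) and D
not p and ( p ) and p

[B [C [C [C [D not [D p]]] and [D ( [B [C [D p]]] )]] and [D p]]]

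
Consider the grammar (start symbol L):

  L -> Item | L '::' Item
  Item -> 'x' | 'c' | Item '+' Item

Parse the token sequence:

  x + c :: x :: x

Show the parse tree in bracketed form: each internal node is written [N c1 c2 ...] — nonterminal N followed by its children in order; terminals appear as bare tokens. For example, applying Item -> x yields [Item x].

L
L :: Item
L :: Item :: Item
Item :: Item :: Item
Item + Item :: Item :: Item
x + Item :: Item :: Item
x + c :: Item :: Item
x + c :: x :: Item
x + c :: x :: x

[L [L [L [Item [Item x] + [Item c]]] :: [Item x]] :: [Item x]]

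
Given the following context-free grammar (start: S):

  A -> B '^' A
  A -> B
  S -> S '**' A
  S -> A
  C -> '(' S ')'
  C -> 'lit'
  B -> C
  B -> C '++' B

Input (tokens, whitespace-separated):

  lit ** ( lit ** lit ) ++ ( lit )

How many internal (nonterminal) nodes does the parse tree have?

[S [S [A [B [C lit]]]] ** [A [B [C ( [S [S [A [B [C lit]]]] ** [A [B [C lit]]]] )] ++ [B [C ( [S [A [B [C lit]]]] )]]]]]

22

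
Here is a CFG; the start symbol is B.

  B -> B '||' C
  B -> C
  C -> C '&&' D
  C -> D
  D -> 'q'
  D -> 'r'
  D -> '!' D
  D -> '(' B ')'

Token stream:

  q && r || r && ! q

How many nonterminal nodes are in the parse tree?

11

[B [B [C [C [D q]] && [D r]]] || [C [C [D r]] && [D ! [D q]]]]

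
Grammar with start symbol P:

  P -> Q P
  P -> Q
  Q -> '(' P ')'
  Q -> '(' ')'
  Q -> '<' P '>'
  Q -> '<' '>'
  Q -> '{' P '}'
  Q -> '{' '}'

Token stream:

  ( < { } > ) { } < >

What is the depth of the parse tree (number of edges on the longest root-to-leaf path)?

[P [Q ( [P [Q < [P [Q { }]] >]] )] [P [Q { }] [P [Q < >]]]]

6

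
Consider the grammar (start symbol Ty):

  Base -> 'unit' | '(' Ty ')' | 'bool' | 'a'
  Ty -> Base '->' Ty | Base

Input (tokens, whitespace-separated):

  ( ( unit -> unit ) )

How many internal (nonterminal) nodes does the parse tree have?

8

[Ty [Base ( [Ty [Base ( [Ty [Base unit] -> [Ty [Base unit]]] )]] )]]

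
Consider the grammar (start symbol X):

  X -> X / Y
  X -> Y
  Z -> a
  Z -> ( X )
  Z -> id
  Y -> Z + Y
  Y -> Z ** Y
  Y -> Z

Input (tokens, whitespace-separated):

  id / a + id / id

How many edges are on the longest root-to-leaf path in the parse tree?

[X [X [X [Y [Z id]]] / [Y [Z a] + [Y [Z id]]]] / [Y [Z id]]]

5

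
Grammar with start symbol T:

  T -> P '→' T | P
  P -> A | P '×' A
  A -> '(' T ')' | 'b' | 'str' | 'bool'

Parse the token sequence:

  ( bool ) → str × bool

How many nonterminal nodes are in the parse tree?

11

[T [P [A ( [T [P [A bool]]] )]] → [T [P [P [A str]] × [A bool]]]]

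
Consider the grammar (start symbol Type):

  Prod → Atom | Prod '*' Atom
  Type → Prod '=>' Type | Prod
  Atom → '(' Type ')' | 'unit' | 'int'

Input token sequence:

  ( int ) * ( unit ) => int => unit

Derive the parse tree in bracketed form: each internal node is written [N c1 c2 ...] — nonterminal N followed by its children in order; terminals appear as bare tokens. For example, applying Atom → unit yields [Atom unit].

[Type [Prod [Prod [Atom ( [Type [Prod [Atom int]]] )]] * [Atom ( [Type [Prod [Atom unit]]] )]] => [Type [Prod [Atom int]] => [Type [Prod [Atom unit]]]]]

Type
Prod => Type
Prod * Atom => Type
Atom * Atom => Type
( Type ) * Atom => Type
( Prod ) * Atom => Type
( Atom ) * Atom => Type
( int ) * Atom => Type
( int ) * ( Type ) => Type
( int ) * ( Prod ) => Type
( int ) * ( Atom ) => Type
( int ) * ( unit ) => Type
( int ) * ( unit ) => Prod => Type
( int ) * ( unit ) => Atom => Type
( int ) * ( unit ) => int => Type
( int ) * ( unit ) => int => Prod
( int ) * ( unit ) => int => Atom
( int ) * ( unit ) => int => unit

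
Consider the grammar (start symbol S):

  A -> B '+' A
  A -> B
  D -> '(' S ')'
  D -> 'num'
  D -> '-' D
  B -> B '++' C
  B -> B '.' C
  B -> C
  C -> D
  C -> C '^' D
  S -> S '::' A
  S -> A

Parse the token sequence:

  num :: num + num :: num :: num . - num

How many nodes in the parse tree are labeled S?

4

[S [S [S [S [A [B [C [D num]]]]] :: [A [B [C [D num]]] + [A [B [C [D num]]]]]] :: [A [B [C [D num]]]]] :: [A [B [B [C [D num]]] . [C [D - [D num]]]]]]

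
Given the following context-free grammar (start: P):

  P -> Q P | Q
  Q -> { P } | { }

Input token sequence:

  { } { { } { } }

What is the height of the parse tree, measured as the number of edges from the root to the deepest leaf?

6

[P [Q { }] [P [Q { [P [Q { }] [P [Q { }]]] }]]]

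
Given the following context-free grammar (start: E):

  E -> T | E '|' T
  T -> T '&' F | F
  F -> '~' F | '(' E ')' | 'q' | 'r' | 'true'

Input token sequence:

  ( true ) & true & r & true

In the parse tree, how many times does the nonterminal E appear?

[E [T [T [T [T [F ( [E [T [F true]]] )]] & [F true]] & [F r]] & [F true]]]

2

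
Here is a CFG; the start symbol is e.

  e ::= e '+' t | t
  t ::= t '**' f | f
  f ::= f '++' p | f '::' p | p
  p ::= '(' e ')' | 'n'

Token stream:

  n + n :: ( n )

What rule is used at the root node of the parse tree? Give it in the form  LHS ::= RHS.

[e [e [t [f [p n]]]] + [t [f [f [p n]] :: [p ( [e [t [f [p n]]]] )]]]]

e ::= e '+' t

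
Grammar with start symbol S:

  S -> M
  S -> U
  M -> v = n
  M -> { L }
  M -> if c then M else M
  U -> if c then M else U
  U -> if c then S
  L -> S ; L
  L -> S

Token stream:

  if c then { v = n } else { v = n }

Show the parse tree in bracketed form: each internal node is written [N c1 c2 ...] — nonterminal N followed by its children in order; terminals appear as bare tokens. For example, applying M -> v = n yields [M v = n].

[S [M if c then [M { [L [S [M v = n]]] }] else [M { [L [S [M v = n]]] }]]]

S
M
if c then M else M
if c then { L } else M
if c then { S } else M
if c then { M } else M
if c then { v = n } else M
if c then { v = n } else { L }
if c then { v = n } else { S }
if c then { v = n } else { M }
if c then { v = n } else { v = n }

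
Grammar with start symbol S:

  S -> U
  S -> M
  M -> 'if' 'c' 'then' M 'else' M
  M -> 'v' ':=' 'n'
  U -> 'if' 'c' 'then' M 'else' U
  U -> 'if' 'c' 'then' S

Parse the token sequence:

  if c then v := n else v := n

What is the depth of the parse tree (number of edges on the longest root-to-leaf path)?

3

[S [M if c then [M v := n] else [M v := n]]]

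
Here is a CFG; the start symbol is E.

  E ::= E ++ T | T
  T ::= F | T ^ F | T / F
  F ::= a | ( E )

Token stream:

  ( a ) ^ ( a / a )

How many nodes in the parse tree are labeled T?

[E [T [T [F ( [E [T [F a]]] )]] ^ [F ( [E [T [T [F a]] / [F a]]] )]]]

5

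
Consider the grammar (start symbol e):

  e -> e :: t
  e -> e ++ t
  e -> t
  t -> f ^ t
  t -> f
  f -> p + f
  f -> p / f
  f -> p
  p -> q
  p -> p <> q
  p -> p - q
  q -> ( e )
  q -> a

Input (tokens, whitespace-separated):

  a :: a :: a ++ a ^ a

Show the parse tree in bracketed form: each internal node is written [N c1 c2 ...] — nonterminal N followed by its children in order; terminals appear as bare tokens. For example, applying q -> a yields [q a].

[e [e [e [e [t [f [p [q a]]]]] :: [t [f [p [q a]]]]] :: [t [f [p [q a]]]]] ++ [t [f [p [q a]]] ^ [t [f [p [q a]]]]]]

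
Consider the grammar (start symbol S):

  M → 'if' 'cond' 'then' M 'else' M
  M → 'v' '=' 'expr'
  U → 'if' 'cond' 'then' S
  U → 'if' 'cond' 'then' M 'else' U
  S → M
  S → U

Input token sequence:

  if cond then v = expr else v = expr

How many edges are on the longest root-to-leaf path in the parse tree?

3

[S [M if cond then [M v = expr] else [M v = expr]]]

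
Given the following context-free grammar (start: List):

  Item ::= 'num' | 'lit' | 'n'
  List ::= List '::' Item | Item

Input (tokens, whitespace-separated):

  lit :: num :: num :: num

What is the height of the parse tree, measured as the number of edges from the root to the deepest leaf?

5

[List [List [List [List [Item lit]] :: [Item num]] :: [Item num]] :: [Item num]]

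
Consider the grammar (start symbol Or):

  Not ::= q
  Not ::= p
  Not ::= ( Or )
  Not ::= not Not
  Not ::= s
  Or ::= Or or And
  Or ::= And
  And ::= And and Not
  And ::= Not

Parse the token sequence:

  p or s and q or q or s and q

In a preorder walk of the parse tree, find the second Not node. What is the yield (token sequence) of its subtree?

s

[Or [Or [Or [Or [And [Not p]]] or [And [And [Not s]] and [Not q]]] or [And [Not q]]] or [And [And [Not s]] and [Not q]]]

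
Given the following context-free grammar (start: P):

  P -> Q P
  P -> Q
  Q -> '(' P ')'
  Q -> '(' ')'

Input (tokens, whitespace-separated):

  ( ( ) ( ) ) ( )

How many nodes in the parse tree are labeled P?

4

[P [Q ( [P [Q ( )] [P [Q ( )]]] )] [P [Q ( )]]]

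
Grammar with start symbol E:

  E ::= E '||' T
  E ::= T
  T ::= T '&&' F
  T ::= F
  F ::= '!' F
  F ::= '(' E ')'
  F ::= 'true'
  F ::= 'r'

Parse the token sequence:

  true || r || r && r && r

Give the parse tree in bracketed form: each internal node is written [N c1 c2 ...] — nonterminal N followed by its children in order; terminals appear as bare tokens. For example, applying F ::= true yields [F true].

E
E || T
E || T || T
T || T || T
F || T || T
true || T || T
true || F || T
true || r || T
true || r || T && F
true || r || T && F && F
true || r || F && F && F
true || r || r && F && F
true || r || r && r && F
true || r || r && r && r

[E [E [E [T [F true]]] || [T [F r]]] || [T [T [T [F r]] && [F r]] && [F r]]]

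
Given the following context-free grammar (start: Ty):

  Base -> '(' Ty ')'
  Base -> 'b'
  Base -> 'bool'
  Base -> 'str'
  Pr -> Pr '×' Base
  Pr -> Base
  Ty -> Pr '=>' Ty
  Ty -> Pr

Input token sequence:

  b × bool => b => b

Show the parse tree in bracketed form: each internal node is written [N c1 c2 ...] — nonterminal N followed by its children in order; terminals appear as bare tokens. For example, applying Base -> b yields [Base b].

Ty
Pr => Ty
Pr × Base => Ty
Base × Base => Ty
b × Base => Ty
b × bool => Ty
b × bool => Pr => Ty
b × bool => Base => Ty
b × bool => b => Ty
b × bool => b => Pr
b × bool => b => Base
b × bool => b => b

[Ty [Pr [Pr [Base b]] × [Base bool]] => [Ty [Pr [Base b]] => [Ty [Pr [Base b]]]]]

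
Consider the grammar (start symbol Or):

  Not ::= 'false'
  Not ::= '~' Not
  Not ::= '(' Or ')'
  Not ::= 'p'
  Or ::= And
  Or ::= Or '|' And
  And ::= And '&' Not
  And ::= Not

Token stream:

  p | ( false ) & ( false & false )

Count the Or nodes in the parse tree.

[Or [Or [And [Not p]]] | [And [And [Not ( [Or [And [Not false]]] )]] & [Not ( [Or [And [And [Not false]] & [Not false]]] )]]]

4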